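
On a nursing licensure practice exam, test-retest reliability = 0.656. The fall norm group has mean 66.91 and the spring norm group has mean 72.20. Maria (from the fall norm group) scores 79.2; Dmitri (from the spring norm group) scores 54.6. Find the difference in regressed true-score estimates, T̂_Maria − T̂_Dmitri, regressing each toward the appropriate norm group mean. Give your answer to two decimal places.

14.32

T̂_Maria = 0.656(79.2) + 0.344(66.91) = 74.9722
T̂_Dmitri = 0.656(54.6) + 0.344(72.20) = 60.6544
Difference = 74.9722 − 60.6544 = 14.3178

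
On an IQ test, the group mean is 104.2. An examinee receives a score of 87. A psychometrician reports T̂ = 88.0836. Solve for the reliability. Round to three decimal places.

0.937

T̂ = ρX + (1 − ρ)μ  ⇒  T̂ − μ = ρ(X − μ)
ρ = (T̂ − μ)/(X − μ) = (88.0836 − 104.2) / (87 − 104.2) = -16.1164 / -17.2 = 0.93700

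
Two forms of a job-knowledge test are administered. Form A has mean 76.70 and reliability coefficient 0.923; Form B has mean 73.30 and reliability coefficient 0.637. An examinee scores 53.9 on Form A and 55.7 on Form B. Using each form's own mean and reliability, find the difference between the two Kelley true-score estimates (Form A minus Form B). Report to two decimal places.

T̂_A = 0.923(53.9) + 0.077(76.70) = 55.6556
T̂_B = 0.637(55.7) + 0.363(73.30) = 62.0888
T̂_A − T̂_B = -6.4332

-6.43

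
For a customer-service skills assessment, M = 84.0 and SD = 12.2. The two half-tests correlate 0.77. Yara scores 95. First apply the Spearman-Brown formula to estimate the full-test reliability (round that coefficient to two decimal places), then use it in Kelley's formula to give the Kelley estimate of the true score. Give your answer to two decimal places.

93.57

Spearman-Brown: ρ = 2r/(1 + r) = 2(0.77)/(1 + 0.77) = 1.540/1.77 = 0.8701 → 0.87
T̂ = ρX + (1 − ρ)μ
  = 0.87 × 95 + 0.13 × 84.0
  = 82.65 + 10.920
  = 93.570
  ≈ 93.57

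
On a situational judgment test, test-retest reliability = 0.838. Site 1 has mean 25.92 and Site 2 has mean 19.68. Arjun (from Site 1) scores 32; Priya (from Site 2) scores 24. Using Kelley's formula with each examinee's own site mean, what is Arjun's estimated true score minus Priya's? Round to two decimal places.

T̂_Arjun = 0.838(32) + 0.162(25.92) = 31.0150
T̂_Priya = 0.838(24) + 0.162(19.68) = 23.3002
Difference = 31.0150 − 23.3002 = 7.7149

7.71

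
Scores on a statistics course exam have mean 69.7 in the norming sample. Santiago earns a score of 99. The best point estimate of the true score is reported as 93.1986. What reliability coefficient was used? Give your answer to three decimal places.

0.802

T̂ = ρX + (1 − ρ)μ  ⇒  T̂ − μ = ρ(X − μ)
ρ = (T̂ − μ)/(X − μ) = (93.1986 − 69.7) / (99 − 69.7) = 23.4986 / 29.3 = 0.80200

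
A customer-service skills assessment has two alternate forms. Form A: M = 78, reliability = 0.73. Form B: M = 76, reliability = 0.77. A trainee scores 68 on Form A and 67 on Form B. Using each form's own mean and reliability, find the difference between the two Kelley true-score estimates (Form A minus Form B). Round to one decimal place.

1.6

T̂_A = 0.73(68) + 0.27(78) = 70.700
T̂_B = 0.77(67) + 0.23(76) = 69.070
T̂_A − T̂_B = 1.630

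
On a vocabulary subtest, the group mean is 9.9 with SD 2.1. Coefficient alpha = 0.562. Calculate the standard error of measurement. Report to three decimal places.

SEM = SD · √(1 − ρ) = 2.1 × √0.438 = 2.1 × 0.6618 = 1.3898

1.390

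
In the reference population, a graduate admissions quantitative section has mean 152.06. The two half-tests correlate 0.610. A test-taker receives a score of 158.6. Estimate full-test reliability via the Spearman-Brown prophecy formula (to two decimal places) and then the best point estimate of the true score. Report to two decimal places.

Spearman-Brown: ρ = 2r/(1 + r) = 2(0.610)/(1 + 0.610) = 1.2200/1.610 = 0.7578 → 0.76
Kelley's formula gives T̂ = 0.76·158.6 + 0.24·152.06 = 120.536 + 36.4944 = 157.030.

157.03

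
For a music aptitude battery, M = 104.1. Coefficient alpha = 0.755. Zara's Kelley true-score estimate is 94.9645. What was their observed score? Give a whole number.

92

T̂ = ρX + (1 − ρ)μ  ⇒  X = (T̂ − (1 − ρ)μ) / ρ
X = (94.9645 − 0.245 × 104.1) / 0.755 = (94.9645 − 25.5045) / 0.755 = 69.4600 / 0.755 = 92.00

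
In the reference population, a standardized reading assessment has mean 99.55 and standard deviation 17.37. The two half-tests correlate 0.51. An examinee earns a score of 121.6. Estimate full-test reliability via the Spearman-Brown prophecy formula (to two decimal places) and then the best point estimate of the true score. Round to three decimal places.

Spearman-Brown: ρ = 2r/(1 + r) = 2(0.51)/(1 + 0.51) = 1.020/1.51 = 0.6755 → 0.68
T̂ = 0.68(121.6) + 0.32(99.55) = 82.688 + 31.8560 = 114.5440 → 114.544

114.544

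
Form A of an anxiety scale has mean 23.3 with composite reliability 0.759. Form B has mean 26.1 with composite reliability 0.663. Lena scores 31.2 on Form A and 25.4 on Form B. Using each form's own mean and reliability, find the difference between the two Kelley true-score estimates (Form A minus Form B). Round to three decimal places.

3.660

T̂_A = 0.759(31.2) + 0.241(23.3) = 29.29610
T̂_B = 0.663(25.4) + 0.337(26.1) = 25.63590
T̂_A − T̂_B = 3.66020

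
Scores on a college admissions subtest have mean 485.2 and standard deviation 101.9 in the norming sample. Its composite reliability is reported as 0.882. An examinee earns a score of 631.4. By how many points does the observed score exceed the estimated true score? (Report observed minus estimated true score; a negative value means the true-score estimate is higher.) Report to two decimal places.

Kelley's formula gives T̂ = 0.882·631.4 + 0.118·485.2 = 556.8948 + 57.2536 = 614.1484.
X − T̂ = 631.4 − 614.148 = 17.252 → 17.25

17.25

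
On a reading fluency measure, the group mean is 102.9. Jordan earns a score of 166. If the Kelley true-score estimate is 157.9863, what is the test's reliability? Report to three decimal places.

T̂ = ρX + (1 − ρ)μ  ⇒  T̂ − μ = ρ(X − μ)
ρ = (T̂ − μ)/(X − μ) = (157.9863 − 102.9) / (166 − 102.9) = 55.0863 / 63.1 = 0.87300

0.873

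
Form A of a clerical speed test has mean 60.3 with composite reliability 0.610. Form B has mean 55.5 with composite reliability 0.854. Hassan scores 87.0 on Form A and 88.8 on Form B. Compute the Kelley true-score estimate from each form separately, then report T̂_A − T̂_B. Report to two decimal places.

T̂_A = 0.610(87.0) + 0.390(60.3) = 76.5870
T̂_B = 0.854(88.8) + 0.146(55.5) = 83.9382
T̂_A − T̂_B = -7.3512

-7.35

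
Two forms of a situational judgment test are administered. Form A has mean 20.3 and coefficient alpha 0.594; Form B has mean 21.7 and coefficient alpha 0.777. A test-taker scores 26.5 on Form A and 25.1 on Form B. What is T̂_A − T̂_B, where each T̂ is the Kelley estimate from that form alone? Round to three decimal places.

-0.359

T̂_A = 0.594(26.5) + 0.406(20.3) = 23.98280
T̂_B = 0.777(25.1) + 0.223(21.7) = 24.34180
T̂_A − T̂_B = -0.35900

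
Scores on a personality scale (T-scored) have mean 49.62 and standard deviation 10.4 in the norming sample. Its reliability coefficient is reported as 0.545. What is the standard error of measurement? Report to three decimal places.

7.015

SEM = SD · √(1 − ρ) = 10.4 × √0.455 = 10.4 × 0.6745 = 7.0152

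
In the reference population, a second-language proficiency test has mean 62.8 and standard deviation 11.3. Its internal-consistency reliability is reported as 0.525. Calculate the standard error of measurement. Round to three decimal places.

SEM = SD · √(1 − ρ) = 11.3 × √0.475 = 11.3 × 0.6892 = 7.7880

7.788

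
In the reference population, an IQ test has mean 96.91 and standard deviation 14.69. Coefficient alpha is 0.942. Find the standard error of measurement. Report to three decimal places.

SEM = SD · √(1 − ρ) = 14.69 × √0.058 = 14.69 × 0.2408 = 3.5378

3.538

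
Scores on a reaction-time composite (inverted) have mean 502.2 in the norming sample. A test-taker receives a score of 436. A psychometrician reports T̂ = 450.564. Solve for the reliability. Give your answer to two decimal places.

T̂ = ρX + (1 − ρ)μ  ⇒  T̂ − μ = ρ(X − μ)
ρ = (T̂ − μ)/(X − μ) = (450.564 − 502.2) / (436 − 502.2) = -51.636 / -66.2 = 0.7800

0.78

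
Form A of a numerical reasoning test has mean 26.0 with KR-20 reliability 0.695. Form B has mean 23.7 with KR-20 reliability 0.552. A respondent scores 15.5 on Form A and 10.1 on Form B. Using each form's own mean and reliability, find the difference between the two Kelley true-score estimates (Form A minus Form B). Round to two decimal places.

T̂_A = 0.695(15.5) + 0.305(26.0) = 18.7025
T̂_B = 0.552(10.1) + 0.448(23.7) = 16.1928
T̂_A − T̂_B = 2.5097

2.51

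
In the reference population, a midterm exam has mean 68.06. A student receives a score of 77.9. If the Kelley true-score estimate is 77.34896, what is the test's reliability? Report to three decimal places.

T̂ = ρX + (1 − ρ)μ  ⇒  T̂ − μ = ρ(X − μ)
ρ = (T̂ − μ)/(X − μ) = (77.34896 − 68.06) / (77.9 − 68.06) = 9.28896 / 9.84 = 0.94400

0.944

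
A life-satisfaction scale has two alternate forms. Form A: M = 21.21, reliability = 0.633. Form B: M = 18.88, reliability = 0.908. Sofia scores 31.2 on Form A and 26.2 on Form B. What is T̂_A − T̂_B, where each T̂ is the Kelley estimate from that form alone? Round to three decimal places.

T̂_A = 0.633(31.2) + 0.367(21.21) = 27.53367
T̂_B = 0.908(26.2) + 0.092(18.88) = 25.52656
T̂_A − T̂_B = 2.00711

2.007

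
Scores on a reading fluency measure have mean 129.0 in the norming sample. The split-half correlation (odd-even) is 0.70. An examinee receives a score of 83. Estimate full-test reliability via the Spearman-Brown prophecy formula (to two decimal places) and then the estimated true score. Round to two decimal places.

91.28

Spearman-Brown: ρ = 2r/(1 + r) = 2(0.70)/(1 + 0.70) = 1.400/1.70 = 0.8235 → 0.82
T̂ = 0.82(83) + 0.18(129.0) = 68.06 + 23.220 = 91.280 → 91.28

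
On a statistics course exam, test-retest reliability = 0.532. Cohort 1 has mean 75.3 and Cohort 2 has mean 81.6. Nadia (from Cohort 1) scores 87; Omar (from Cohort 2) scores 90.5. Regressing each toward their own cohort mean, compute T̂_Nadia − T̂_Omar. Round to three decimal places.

-4.810

T̂_Nadia = 0.532(87) + 0.468(75.3) = 81.52440
T̂_Omar = 0.532(90.5) + 0.468(81.6) = 86.33480
Difference = 81.52440 − 86.33480 = -4.81040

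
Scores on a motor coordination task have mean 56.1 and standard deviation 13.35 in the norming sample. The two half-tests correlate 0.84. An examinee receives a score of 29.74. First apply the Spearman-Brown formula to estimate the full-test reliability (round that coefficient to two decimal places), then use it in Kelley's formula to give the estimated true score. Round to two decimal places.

Spearman-Brown: ρ = 2r/(1 + r) = 2(0.84)/(1 + 0.84) = 1.680/1.84 = 0.9130 → 0.91
Kelley's formula gives T̂ = 0.91·29.74 + 0.09·56.1 = 27.0634 + 5.049 = 32.112.

32.11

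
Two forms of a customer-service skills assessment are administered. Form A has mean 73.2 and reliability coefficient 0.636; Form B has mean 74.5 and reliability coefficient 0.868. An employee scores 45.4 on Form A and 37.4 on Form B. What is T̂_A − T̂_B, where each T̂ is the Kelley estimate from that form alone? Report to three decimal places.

13.222

T̂_A = 0.636(45.4) + 0.364(73.2) = 55.51920
T̂_B = 0.868(37.4) + 0.132(74.5) = 42.29720
T̂_A − T̂_B = 13.22200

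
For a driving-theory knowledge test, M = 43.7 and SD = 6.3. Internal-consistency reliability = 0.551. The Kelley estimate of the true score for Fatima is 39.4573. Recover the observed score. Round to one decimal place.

T̂ = ρX + (1 − ρ)μ  ⇒  X = (T̂ − (1 − ρ)μ) / ρ
X = (39.4573 − 0.449 × 43.7) / 0.551 = (39.4573 − 19.6213) / 0.551 = 19.8360 / 0.551 = 36.000

36.0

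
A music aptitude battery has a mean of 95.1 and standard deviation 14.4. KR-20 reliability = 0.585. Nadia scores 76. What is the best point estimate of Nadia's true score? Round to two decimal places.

83.93

T̂ = ρX + (1 − ρ)μ
  = 0.585 × 76 + 0.415 × 95.1
  = 44.460 + 39.4665
  = 83.926
  ≈ 83.93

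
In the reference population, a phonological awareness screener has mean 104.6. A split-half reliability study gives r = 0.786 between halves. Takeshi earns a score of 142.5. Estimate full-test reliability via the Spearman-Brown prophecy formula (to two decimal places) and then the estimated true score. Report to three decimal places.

Spearman-Brown: ρ = 2r/(1 + r) = 2(0.786)/(1 + 0.786) = 1.5720/1.786 = 0.8802 → 0.88
Regress the observed score toward the mean by the unreliability: T̂ = 0.88·142.5 + 0.12·104.6 = 125.400 + 12.552 = 137.9520.

137.952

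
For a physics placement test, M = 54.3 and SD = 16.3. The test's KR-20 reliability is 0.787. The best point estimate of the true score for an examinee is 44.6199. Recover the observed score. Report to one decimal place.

T̂ = ρX + (1 − ρ)μ  ⇒  X = (T̂ − (1 − ρ)μ) / ρ
X = (44.6199 − 0.213 × 54.3) / 0.787 = (44.6199 − 11.5659) / 0.787 = 33.0540 / 0.787 = 42.000

42.0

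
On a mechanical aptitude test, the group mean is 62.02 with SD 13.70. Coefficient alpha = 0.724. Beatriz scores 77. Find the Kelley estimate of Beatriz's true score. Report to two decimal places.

T̂ = 0.724(77) + 0.276(62.02) = 55.748 + 17.11752 = 72.866 → 72.87

72.87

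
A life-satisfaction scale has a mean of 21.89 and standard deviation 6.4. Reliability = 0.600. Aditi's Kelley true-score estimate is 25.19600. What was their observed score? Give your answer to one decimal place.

T̂ = ρX + (1 − ρ)μ  ⇒  X = (T̂ − (1 − ρ)μ) / ρ
X = (25.19600 − 0.400 × 21.89) / 0.600 = (25.19600 − 8.75600) / 0.600 = 16.44000 / 0.600 = 27.400

27.4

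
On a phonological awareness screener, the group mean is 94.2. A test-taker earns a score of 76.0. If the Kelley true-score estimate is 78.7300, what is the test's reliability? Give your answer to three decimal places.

0.850

T̂ = ρX + (1 − ρ)μ  ⇒  T̂ − μ = ρ(X − μ)
ρ = (T̂ − μ)/(X − μ) = (78.7300 − 94.2) / (76.0 − 94.2) = -15.4700 / -18.2 = 0.85000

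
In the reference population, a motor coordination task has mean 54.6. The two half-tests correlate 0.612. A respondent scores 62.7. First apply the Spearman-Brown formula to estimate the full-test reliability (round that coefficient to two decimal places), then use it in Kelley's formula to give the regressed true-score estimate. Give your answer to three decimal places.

Spearman-Brown: ρ = 2r/(1 + r) = 2(0.612)/(1 + 0.612) = 1.2240/1.612 = 0.7593 → 0.76
T̂ = ρX + (1 − ρ)μ
  = 0.76 × 62.7 + 0.24 × 54.6
  = 47.652 + 13.104
  = 60.7560
  ≈ 60.756

60.756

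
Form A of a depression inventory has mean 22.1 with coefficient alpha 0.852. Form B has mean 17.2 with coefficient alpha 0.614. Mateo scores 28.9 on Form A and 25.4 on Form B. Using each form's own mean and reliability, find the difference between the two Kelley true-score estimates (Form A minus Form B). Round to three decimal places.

T̂_A = 0.852(28.9) + 0.148(22.1) = 27.89360
T̂_B = 0.614(25.4) + 0.386(17.2) = 22.23480
T̂_A − T̂_B = 5.65880

5.659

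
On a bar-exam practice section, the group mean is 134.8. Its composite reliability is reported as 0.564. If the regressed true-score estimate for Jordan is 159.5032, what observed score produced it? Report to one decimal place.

T̂ = ρX + (1 − ρ)μ  ⇒  X = (T̂ − (1 − ρ)μ) / ρ
X = (159.5032 − 0.436 × 134.8) / 0.564 = (159.5032 − 58.7728) / 0.564 = 100.7304 / 0.564 = 178.600

178.6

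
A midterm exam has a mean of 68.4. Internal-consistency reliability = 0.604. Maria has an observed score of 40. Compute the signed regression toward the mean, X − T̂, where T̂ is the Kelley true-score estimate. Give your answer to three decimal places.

-11.246

T̂ = 0.604(40) + 0.396(68.4) = 24.160 + 27.0864 = 51.24640 → 51.2464
X − T̂ = 40 − 51.2464 = -11.2464 → -11.246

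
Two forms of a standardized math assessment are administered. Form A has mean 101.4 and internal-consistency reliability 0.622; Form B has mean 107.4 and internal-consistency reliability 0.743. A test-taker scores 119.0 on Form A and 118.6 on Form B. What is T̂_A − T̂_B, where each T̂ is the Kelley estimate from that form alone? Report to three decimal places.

T̂_A = 0.622(119.0) + 0.378(101.4) = 112.34720
T̂_B = 0.743(118.6) + 0.257(107.4) = 115.72160
T̂_A − T̂_B = -3.37440

-3.374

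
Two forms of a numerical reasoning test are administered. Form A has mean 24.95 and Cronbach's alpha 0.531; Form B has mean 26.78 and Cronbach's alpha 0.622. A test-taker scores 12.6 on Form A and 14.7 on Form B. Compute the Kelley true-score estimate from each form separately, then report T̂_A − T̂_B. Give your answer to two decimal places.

-0.87

T̂_A = 0.531(12.6) + 0.469(24.95) = 18.3922
T̂_B = 0.622(14.7) + 0.378(26.78) = 19.2662
T̂_A − T̂_B = -0.8741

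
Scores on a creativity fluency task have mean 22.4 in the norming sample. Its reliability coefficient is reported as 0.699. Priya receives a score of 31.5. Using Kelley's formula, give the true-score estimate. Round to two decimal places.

T̂ = 0.699(31.5) + 0.301(22.4) = 22.0185 + 6.7424 = 28.761 → 28.76

28.76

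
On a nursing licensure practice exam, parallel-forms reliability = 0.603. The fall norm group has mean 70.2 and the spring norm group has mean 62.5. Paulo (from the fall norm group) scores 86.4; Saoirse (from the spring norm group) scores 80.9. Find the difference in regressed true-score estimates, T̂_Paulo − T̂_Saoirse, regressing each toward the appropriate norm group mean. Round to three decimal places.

T̂_Paulo = 0.603(86.4) + 0.397(70.2) = 79.96860
T̂_Saoirse = 0.603(80.9) + 0.397(62.5) = 73.59520
Difference = 79.96860 − 73.59520 = 6.37340

6.373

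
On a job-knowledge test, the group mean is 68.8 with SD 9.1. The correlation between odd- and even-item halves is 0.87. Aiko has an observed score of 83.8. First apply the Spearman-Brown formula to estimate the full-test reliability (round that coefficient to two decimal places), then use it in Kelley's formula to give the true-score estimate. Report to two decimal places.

82.75

Spearman-Brown: ρ = 2r/(1 + r) = 2(0.87)/(1 + 0.87) = 1.740/1.87 = 0.9305 → 0.93
Kelley's formula gives T̂ = 0.93·83.8 + 0.07·68.8 = 77.934 + 4.816 = 82.750.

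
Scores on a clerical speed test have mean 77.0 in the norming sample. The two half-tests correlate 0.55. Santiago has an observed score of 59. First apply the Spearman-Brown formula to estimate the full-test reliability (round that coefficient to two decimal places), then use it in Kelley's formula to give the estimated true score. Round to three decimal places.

64.220

Spearman-Brown: ρ = 2r/(1 + r) = 2(0.55)/(1 + 0.55) = 1.100/1.55 = 0.7097 → 0.71
T̂ = 0.71(59) + 0.29(77.0) = 41.89 + 22.330 = 64.2200 → 64.220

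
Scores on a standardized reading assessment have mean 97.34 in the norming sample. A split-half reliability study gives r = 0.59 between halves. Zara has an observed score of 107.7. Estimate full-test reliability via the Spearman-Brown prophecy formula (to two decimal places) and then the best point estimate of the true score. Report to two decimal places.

Spearman-Brown: ρ = 2r/(1 + r) = 2(0.59)/(1 + 0.59) = 1.180/1.59 = 0.7421 → 0.74
Kelley's formula gives T̂ = 0.74·107.7 + 0.26·97.34 = 79.698 + 25.3084 = 105.006.

105.01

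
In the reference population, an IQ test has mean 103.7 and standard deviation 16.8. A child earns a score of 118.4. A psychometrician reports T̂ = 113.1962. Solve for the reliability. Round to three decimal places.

T̂ = ρX + (1 − ρ)μ  ⇒  T̂ − μ = ρ(X − μ)
ρ = (T̂ − μ)/(X − μ) = (113.1962 − 103.7) / (118.4 − 103.7) = 9.4962 / 14.7 = 0.64600

0.646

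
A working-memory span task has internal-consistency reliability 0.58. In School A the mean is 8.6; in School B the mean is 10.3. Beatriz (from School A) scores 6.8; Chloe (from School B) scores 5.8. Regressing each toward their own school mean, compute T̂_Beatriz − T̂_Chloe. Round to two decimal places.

-0.13

T̂_Beatriz = 0.58(6.8) + 0.42(8.6) = 7.5560
T̂_Chloe = 0.58(5.8) + 0.42(10.3) = 7.6900
Difference = 7.5560 − 7.6900 = -0.1340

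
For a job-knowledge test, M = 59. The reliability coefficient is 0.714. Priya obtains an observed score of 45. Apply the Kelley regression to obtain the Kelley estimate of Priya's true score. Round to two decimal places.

Kelley's formula gives T̂ = 0.714·45 + 0.286·59 = 32.130 + 16.874 = 49.004.

49.00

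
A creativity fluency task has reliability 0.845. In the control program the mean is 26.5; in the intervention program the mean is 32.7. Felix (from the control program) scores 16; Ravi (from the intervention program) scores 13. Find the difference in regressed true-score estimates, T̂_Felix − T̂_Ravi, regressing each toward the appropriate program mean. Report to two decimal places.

1.57

T̂_Felix = 0.845(16) + 0.155(26.5) = 17.6275
T̂_Ravi = 0.845(13) + 0.155(32.7) = 16.0535
Difference = 17.6275 − 16.0535 = 1.5740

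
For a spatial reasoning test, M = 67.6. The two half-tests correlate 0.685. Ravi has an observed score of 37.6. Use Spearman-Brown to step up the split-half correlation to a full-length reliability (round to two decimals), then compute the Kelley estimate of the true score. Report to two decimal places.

43.30

Spearman-Brown: ρ = 2r/(1 + r) = 2(0.685)/(1 + 0.685) = 1.3700/1.685 = 0.8131 → 0.81
Kelley's formula gives T̂ = 0.81·37.6 + 0.19·67.6 = 30.456 + 12.844 = 43.300.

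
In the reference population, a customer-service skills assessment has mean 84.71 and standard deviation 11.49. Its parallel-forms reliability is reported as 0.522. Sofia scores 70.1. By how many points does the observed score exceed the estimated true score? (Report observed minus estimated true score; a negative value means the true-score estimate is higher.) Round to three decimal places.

T̂ = ρX + (1 − ρ)μ
  = 0.522 × 70.1 + 0.478 × 84.71
  = 36.5922 + 40.49138
  = 77.08358
  ≈ 77.0836
X − T̂ = 70.1 − 77.0836 = -6.9836 → -6.984

-6.984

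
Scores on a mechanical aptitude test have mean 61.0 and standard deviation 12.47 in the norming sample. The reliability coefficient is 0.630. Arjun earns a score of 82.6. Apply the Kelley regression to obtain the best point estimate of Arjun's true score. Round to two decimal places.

74.61

T̂ = 0.630(82.6) + 0.370(61.0) = 52.0380 + 22.5700 = 74.608 → 74.61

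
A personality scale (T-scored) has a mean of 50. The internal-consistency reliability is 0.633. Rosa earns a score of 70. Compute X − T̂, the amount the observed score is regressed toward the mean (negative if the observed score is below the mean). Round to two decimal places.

Regress the observed score toward the mean by the unreliability: T̂ = 0.633·70 + 0.367·50 = 44.310 + 18.350 = 62.6600.
X − T̂ = 70 − 62.660 = 7.340 → 7.34

7.34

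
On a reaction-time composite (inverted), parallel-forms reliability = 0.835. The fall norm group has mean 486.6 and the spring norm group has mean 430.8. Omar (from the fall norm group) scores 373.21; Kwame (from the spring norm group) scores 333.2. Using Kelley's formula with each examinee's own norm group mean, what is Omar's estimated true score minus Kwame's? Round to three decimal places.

T̂_Omar = 0.835(373.21) + 0.165(486.6) = 391.91935
T̂_Kwame = 0.835(333.2) + 0.165(430.8) = 349.30400
Difference = 391.91935 − 349.30400 = 42.61535

42.615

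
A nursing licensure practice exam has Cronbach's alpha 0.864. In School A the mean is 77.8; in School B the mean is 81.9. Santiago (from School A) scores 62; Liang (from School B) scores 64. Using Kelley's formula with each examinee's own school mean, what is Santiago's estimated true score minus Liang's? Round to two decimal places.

-2.29

T̂_Santiago = 0.864(62) + 0.136(77.8) = 64.1488
T̂_Liang = 0.864(64) + 0.136(81.9) = 66.4344
Difference = 64.1488 − 66.4344 = -2.2856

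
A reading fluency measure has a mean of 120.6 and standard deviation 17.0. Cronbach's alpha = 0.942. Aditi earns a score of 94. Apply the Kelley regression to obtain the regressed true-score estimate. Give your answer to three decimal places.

Regress the observed score toward the mean by the unreliability: T̂ = 0.942·94 + 0.058·120.6 = 88.548 + 6.9948 = 95.5428.

95.543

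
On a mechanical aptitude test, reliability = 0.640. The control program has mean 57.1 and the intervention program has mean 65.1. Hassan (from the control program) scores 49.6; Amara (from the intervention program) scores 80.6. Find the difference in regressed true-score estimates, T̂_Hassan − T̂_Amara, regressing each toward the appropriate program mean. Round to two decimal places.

-22.72

T̂_Hassan = 0.640(49.6) + 0.360(57.1) = 52.3000
T̂_Amara = 0.640(80.6) + 0.360(65.1) = 75.0200
Difference = 52.3000 − 75.0200 = -22.7200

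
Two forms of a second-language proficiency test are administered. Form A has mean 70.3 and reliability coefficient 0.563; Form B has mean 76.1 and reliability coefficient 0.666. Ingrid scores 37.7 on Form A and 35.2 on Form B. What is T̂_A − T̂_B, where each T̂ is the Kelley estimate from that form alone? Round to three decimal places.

T̂_A = 0.563(37.7) + 0.437(70.3) = 51.94620
T̂_B = 0.666(35.2) + 0.334(76.1) = 48.86060
T̂_A − T̂_B = 3.08560

3.086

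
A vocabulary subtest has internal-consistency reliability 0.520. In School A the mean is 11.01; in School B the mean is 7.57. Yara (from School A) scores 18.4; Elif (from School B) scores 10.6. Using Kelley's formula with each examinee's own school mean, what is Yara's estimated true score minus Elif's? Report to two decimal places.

5.71

T̂_Yara = 0.520(18.4) + 0.480(11.01) = 14.8528
T̂_Elif = 0.520(10.6) + 0.480(7.57) = 9.1456
Difference = 14.8528 − 9.1456 = 5.7072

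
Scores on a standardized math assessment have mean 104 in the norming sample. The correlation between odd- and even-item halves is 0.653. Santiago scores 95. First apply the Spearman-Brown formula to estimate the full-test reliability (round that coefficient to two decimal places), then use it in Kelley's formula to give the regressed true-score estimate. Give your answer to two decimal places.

Spearman-Brown: ρ = 2r/(1 + r) = 2(0.653)/(1 + 0.653) = 1.3060/1.653 = 0.7901 → 0.79
T̂ = ρX + (1 − ρ)μ
  = 0.79 × 95 + 0.21 × 104
  = 75.05 + 21.84
  = 96.890
  ≈ 96.89

96.89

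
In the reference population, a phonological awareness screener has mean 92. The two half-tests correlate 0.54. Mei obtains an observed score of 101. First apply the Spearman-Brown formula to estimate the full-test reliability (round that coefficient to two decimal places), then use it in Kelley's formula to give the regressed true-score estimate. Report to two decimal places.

Spearman-Brown: ρ = 2r/(1 + r) = 2(0.54)/(1 + 0.54) = 1.080/1.54 = 0.7013 → 0.70
T̂ = ρX + (1 − ρ)μ
  = 0.70 × 101 + 0.30 × 92
  = 70.70 + 27.60
  = 98.300
  ≈ 98.30

98.30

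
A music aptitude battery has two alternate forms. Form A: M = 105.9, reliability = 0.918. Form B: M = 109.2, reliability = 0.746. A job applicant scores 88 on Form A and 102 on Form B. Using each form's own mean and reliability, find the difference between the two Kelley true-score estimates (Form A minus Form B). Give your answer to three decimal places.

T̂_A = 0.918(88) + 0.082(105.9) = 89.46780
T̂_B = 0.746(102) + 0.254(109.2) = 103.82880
T̂_A − T̂_B = -14.36100

-14.361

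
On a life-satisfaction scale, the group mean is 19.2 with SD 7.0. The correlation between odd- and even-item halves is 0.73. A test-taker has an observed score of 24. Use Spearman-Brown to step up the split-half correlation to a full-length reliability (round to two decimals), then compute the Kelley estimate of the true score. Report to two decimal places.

23.23

Spearman-Brown: ρ = 2r/(1 + r) = 2(0.73)/(1 + 0.73) = 1.460/1.73 = 0.8439 → 0.84
Weight the observed score by reliability and the mean by (1 − reliability): T̂ = 0.84·24 + 0.16·19.2 = 20.16 + 3.072 = 23.232.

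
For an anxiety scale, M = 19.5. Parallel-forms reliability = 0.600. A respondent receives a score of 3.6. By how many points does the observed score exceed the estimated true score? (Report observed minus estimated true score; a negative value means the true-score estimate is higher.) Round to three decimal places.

-6.360

T̂ = 0.600(3.6) + 0.400(19.5) = 2.1600 + 7.8000 = 9.96000 → 9.9600
X − T̂ = 3.6 − 9.9600 = -6.3600 → -6.360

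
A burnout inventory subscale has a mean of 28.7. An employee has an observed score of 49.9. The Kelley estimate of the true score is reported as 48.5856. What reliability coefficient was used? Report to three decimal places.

0.938

T̂ = ρX + (1 − ρ)μ  ⇒  T̂ − μ = ρ(X − μ)
ρ = (T̂ − μ)/(X − μ) = (48.5856 − 28.7) / (49.9 − 28.7) = 19.8856 / 21.2 = 0.93800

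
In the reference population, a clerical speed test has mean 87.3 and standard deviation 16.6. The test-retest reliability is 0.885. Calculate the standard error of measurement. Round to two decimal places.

SEM = SD · √(1 − ρ) = 16.6 × √0.115 = 16.6 × 0.3391 = 5.629

5.63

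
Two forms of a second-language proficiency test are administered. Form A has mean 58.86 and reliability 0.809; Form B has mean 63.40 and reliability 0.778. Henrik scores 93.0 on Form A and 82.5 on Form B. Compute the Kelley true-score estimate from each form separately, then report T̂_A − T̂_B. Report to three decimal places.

8.219

T̂_A = 0.809(93.0) + 0.191(58.86) = 86.47926
T̂_B = 0.778(82.5) + 0.222(63.40) = 78.25980
T̂_A − T̂_B = 8.21946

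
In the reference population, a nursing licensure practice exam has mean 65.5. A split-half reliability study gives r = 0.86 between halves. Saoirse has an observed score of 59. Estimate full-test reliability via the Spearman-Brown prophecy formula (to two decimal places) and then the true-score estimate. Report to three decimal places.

Spearman-Brown: ρ = 2r/(1 + r) = 2(0.86)/(1 + 0.86) = 1.720/1.86 = 0.9247 → 0.92
T̂ = 0.92(59) + 0.08(65.5) = 54.28 + 5.240 = 59.5200 → 59.520

59.520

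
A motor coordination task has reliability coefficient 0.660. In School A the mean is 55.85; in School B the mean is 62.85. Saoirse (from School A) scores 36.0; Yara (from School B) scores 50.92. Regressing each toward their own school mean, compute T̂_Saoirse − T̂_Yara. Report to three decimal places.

T̂_Saoirse = 0.660(36.0) + 0.340(55.85) = 42.74900
T̂_Yara = 0.660(50.92) + 0.340(62.85) = 54.97620
Difference = 42.74900 − 54.97620 = -12.22720

-12.227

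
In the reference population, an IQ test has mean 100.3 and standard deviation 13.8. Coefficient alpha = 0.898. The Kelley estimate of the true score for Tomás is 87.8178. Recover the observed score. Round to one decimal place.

86.4

T̂ = ρX + (1 − ρ)μ  ⇒  X = (T̂ − (1 − ρ)μ) / ρ
X = (87.8178 − 0.102 × 100.3) / 0.898 = (87.8178 − 10.2306) / 0.898 = 77.5872 / 0.898 = 86.400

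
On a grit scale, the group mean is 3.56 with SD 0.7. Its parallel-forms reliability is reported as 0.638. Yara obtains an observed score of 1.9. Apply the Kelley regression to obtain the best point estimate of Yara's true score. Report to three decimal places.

T̂ = ρX + (1 − ρ)μ
  = 0.638 × 1.9 + 0.362 × 3.56
  = 1.2122 + 1.28872
  = 2.5009
  ≈ 2.501

2.501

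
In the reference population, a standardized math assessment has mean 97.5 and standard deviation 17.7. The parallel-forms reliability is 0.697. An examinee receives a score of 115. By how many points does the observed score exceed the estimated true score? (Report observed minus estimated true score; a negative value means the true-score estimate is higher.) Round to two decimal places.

Kelley's formula gives T̂ = 0.697·115 + 0.303·97.5 = 80.155 + 29.5425 = 109.6975.
X − T̂ = 115 − 109.698 = 5.302 → 5.30

5.30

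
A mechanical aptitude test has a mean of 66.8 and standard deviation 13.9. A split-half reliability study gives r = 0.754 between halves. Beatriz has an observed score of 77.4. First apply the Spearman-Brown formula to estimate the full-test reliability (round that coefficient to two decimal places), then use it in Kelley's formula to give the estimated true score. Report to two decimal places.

75.92

Spearman-Brown: ρ = 2r/(1 + r) = 2(0.754)/(1 + 0.754) = 1.5080/1.754 = 0.8597 → 0.86
Regress the observed score toward the mean by the unreliability: T̂ = 0.86·77.4 + 0.14·66.8 = 66.564 + 9.352 = 75.916.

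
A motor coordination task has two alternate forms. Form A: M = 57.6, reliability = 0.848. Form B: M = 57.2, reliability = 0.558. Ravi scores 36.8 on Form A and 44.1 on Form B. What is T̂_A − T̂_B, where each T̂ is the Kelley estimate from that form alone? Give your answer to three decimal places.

T̂_A = 0.848(36.8) + 0.152(57.6) = 39.96160
T̂_B = 0.558(44.1) + 0.442(57.2) = 49.89020
T̂_A − T̂_B = -9.92860

-9.929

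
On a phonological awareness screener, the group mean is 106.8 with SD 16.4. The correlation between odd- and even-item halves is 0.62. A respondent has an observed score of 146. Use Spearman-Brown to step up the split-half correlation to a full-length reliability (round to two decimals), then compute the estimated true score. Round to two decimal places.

Spearman-Brown: ρ = 2r/(1 + r) = 2(0.62)/(1 + 0.62) = 1.240/1.62 = 0.7654 → 0.77
T̂ = 0.77(146) + 0.23(106.8) = 112.42 + 24.564 = 136.984 → 136.98

136.98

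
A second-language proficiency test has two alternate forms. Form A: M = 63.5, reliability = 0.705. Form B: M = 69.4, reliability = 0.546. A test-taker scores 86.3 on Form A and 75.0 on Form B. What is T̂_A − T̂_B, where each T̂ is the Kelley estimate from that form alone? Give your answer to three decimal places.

7.116

T̂_A = 0.705(86.3) + 0.295(63.5) = 79.57400
T̂_B = 0.546(75.0) + 0.454(69.4) = 72.45760
T̂_A − T̂_B = 7.11640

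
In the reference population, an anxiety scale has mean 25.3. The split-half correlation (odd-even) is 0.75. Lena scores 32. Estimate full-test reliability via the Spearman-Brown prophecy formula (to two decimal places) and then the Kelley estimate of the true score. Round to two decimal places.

Spearman-Brown: ρ = 2r/(1 + r) = 2(0.75)/(1 + 0.75) = 1.500/1.75 = 0.8571 → 0.86
Kelley's formula gives T̂ = 0.86·32 + 0.14·25.3 = 27.52 + 3.542 = 31.062.

31.06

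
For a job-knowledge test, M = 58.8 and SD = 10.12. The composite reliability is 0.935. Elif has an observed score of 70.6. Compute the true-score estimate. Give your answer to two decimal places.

69.83

T̂ = 0.935(70.6) + 0.065(58.8) = 66.0110 + 3.8220 = 69.833 → 69.83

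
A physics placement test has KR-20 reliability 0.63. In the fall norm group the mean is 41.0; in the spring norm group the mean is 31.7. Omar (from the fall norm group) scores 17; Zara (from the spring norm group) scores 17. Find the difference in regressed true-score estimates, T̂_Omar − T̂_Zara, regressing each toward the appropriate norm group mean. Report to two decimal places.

3.44

T̂_Omar = 0.63(17) + 0.37(41.0) = 25.8800
T̂_Zara = 0.63(17) + 0.37(31.7) = 22.4390
Difference = 25.8800 − 22.4390 = 3.4410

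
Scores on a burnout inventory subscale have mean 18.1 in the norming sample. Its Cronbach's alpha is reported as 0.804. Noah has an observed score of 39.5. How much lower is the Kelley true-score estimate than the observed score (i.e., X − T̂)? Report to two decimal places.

4.19

T̂ = ρX + (1 − ρ)μ
  = 0.804 × 39.5 + 0.196 × 18.1
  = 31.7580 + 3.5476
  = 35.3056
  ≈ 35.306
X − T̂ = 39.5 − 35.306 = 4.194 → 4.19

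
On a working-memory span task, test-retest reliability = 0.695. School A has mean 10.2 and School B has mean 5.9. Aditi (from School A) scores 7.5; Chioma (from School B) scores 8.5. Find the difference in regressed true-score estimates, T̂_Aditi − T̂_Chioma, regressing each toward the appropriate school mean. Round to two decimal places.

T̂_Aditi = 0.695(7.5) + 0.305(10.2) = 8.3235
T̂_Chioma = 0.695(8.5) + 0.305(5.9) = 7.7070
Difference = 8.3235 − 7.7070 = 0.6165

0.62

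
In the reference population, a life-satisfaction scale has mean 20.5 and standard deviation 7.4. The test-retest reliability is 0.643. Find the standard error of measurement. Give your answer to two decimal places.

SEM = SD · √(1 − ρ) = 7.4 × √0.357 = 7.4 × 0.5975 = 4.421

4.42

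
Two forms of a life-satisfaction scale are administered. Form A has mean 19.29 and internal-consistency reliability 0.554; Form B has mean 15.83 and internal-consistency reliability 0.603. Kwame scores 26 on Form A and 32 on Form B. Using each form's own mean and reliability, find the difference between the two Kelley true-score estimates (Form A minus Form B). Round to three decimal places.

T̂_A = 0.554(26) + 0.446(19.29) = 23.00734
T̂_B = 0.603(32) + 0.397(15.83) = 25.58051
T̂_A − T̂_B = -2.57317

-2.573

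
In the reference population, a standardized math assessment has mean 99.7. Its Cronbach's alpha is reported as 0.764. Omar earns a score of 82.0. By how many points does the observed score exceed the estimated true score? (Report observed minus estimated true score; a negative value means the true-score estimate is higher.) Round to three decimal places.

-4.177

Kelley's formula gives T̂ = 0.764·82.0 + 0.236·99.7 = 62.6480 + 23.5292 = 86.17720.
X − T̂ = 82.0 − 86.1772 = -4.1772 → -4.177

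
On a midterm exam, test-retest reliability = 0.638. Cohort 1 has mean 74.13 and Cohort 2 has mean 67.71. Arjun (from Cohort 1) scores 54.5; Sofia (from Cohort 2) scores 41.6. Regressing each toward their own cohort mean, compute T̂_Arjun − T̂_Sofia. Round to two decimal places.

10.55

T̂_Arjun = 0.638(54.5) + 0.362(74.13) = 61.6061
T̂_Sofia = 0.638(41.6) + 0.362(67.71) = 51.0518
Difference = 61.6061 − 51.0518 = 10.5542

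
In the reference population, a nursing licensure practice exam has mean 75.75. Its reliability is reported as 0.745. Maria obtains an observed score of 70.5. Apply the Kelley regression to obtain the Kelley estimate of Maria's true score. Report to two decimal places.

T̂ = ρX + (1 − ρ)μ
  = 0.745 × 70.5 + 0.255 × 75.75
  = 52.5225 + 19.31625
  = 71.839
  ≈ 71.84

71.84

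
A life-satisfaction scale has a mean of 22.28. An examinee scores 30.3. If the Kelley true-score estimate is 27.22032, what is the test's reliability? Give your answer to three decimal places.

T̂ = ρX + (1 − ρ)μ  ⇒  T̂ − μ = ρ(X − μ)
ρ = (T̂ − μ)/(X − μ) = (27.22032 − 22.28) / (30.3 − 22.28) = 4.94032 / 8.02 = 0.61600

0.616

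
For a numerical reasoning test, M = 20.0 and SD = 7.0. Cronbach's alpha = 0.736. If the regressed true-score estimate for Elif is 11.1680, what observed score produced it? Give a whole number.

8

T̂ = ρX + (1 − ρ)μ  ⇒  X = (T̂ − (1 − ρ)μ) / ρ
X = (11.1680 − 0.264 × 20.0) / 0.736 = (11.1680 − 5.2800) / 0.736 = 5.8880 / 0.736 = 8.00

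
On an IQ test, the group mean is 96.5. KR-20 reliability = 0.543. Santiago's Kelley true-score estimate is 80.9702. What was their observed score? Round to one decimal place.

67.9

T̂ = ρX + (1 − ρ)μ  ⇒  X = (T̂ − (1 − ρ)μ) / ρ
X = (80.9702 − 0.457 × 96.5) / 0.543 = (80.9702 − 44.1005) / 0.543 = 36.8697 / 0.543 = 67.900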